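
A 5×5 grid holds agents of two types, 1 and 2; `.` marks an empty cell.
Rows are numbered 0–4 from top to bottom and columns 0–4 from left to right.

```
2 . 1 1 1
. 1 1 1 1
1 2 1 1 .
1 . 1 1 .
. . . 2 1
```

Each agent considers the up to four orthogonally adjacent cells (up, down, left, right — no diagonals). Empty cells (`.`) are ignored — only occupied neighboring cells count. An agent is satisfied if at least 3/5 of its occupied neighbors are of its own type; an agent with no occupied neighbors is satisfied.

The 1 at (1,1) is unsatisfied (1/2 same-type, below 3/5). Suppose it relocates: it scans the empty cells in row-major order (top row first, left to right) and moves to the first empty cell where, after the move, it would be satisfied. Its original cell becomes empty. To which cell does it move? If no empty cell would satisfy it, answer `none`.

Vacating (1,1). Empty cells in order:
  (0,1): 1/2 same-type → still unsatisfied.
  (1,0): 1/2 same-type → still unsatisfied.
  (2,4): 2/2 same-type → satisfied — stop here.

(2,4)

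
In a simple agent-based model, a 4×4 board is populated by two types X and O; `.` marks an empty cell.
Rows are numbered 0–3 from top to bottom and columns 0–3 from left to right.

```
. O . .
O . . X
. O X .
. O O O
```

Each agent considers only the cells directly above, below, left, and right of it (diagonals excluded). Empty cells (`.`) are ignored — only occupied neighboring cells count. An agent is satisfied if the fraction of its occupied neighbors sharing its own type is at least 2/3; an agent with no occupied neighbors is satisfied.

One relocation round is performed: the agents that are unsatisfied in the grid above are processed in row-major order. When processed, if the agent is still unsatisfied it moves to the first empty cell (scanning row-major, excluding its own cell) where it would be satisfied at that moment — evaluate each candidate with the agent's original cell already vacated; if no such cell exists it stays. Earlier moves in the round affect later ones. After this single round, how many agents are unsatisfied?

0

Initially unsatisfied (in order): (2,1), (2,2).
  (2,1) → (0,0).
  (2,2) → (0,3).
Resulting grid:
O O . X
O . . X
. . . .
. O O O
All satisfied now.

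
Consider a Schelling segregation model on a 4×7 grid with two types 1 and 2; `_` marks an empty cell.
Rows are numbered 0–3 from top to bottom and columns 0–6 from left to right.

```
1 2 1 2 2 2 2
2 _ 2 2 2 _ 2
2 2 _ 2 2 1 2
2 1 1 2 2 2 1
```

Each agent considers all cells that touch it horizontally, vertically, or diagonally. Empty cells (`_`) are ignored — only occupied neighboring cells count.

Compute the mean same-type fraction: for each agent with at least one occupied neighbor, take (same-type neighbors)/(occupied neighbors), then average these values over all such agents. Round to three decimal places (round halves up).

0.631

Row 0: (0,0)1 0/2 · (0,1)2 2/4 · (0,2)1 0/4 · (0,3)2 4/5 · (0,4)2 4/4 · (0,5)2 4/4 · (0,6)2 2/2
Row 1: (1,0)2 3/4 · (1,2)2 5/6 · (1,3)2 6/7 · (1,4)2 6/7 · (1,6)2 3/4
Row 2: (2,0)2 3/4 · (2,1)2 4/6 · (2,3)2 6/7 · (2,4)2 6/7 · (2,5)1 1/7 · (2,6)2 2/4
Row 3: (3,0)2 2/3 · (3,1)1 1/4 · (3,2)1 1/4 · (3,3)2 3/4 · (3,4)2 4/5 · (3,5)2 3/5 · (3,6)1 1/3
Sum over 25 agents: 0/2 + 2/4 + 0/4 + 4/5 + 4/4 + 4/4 + 2/2 + 3/4 + 5/6 + 6/7 + 6/7 + 3/4 + 3/4 + 4/6 + 6/7 + 6/7 + 1/7 + 2/4 + 2/3 + 1/4 + 1/4 + 3/4 + 4/5 + 3/5 + 1/3 = 552/35; mean = 552/35 ÷ 25 = 552/875 = 0.630857… → 0.631.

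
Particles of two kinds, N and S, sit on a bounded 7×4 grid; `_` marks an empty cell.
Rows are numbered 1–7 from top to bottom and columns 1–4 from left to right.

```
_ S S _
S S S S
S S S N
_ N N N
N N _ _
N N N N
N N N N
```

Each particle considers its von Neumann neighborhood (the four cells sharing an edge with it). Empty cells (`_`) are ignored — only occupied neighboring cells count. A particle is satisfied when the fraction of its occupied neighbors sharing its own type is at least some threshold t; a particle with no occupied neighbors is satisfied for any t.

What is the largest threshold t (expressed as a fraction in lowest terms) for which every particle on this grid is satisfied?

(1,2)S 2/2
(1,3)S 2/2
(2,1)S 2/2
(2,2)S 4/4
(2,3)S 4/4
(2,4)S 1/2
(3,1)S 2/2
(3,2)S 3/4
(3,3)S 2/4
(3,4)N 1/3
(4,2)N 2/3
(4,3)N 2/3
(4,4)N 2/2
(5,1)N 2/2
(5,2)N 3/3
(6,1)N 3/3
(6,2)N 4/4
(6,3)N 3/3
(6,4)N 2/2
(7,1)N 2/2
(7,2)N 3/3
(7,3)N 3/3
(7,4)N 2/2
The smallest same-type fraction is 1/3 at (3,4), which reduces to 1/3. Any threshold above that leaves this particle unsatisfied.

1/3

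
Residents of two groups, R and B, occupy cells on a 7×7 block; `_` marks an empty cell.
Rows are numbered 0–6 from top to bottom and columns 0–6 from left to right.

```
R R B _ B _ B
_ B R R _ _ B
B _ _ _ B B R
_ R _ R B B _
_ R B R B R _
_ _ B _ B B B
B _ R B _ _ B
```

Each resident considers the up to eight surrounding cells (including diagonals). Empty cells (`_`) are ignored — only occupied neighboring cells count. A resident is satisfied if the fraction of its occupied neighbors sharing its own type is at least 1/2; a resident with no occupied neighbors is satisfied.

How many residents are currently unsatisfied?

Row 0: (0,0)R 1/2 satisfied · (0,1)R 2/4 satisfied · (0,2)B 1/4 not · (0,4)B 0/1 not · (0,6)B 1/1 satisfied
Row 1: (1,1)B 2/5 not · (1,2)R 2/4 satisfied · (1,3)R 1/4 not · (1,6)B 2/3 satisfied
Row 2: (2,0)B 1/2 satisfied · (2,4)B 3/5 satisfied · (2,5)B 4/5 satisfied · (2,6)R 0/3 not
Row 3: (3,1)R 1/3 not · (3,3)R 1/5 not · (3,4)B 4/7 satisfied · (3,5)B 4/6 satisfied
Row 4: (4,1)R 1/3 not · (4,2)B 1/5 not · (4,3)R 1/6 not · (4,4)B 4/7 satisfied · (4,5)R 0/6 not
Row 5: (5,2)B 2/5 not · (5,4)B 3/5 satisfied · (5,5)B 4/5 satisfied · (5,6)B 2/3 satisfied
Row 6: (6,0)B 0/0 satisfied · (6,2)R 0/2 not · (6,3)B 2/3 satisfied · (6,6)B 2/2 satisfied
Unsatisfied: (0,2), (0,4), (1,1), (1,3), (2,6), (3,1), (3,3), (4,1), (4,2), (4,3), (4,5), (5,2), (6,2) — 13 in total.

13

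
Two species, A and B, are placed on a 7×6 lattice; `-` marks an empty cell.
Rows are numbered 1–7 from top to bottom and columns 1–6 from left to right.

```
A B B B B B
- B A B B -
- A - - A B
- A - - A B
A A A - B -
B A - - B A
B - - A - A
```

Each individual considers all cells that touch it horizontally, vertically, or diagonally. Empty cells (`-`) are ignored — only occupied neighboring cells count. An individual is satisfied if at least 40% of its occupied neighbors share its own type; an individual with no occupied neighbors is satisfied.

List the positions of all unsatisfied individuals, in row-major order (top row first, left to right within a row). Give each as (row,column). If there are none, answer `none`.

(1,1), (2,3), (3,5), (4,5), (6,1), (6,5), (6,6), (7,4)

(1,1)A 0/2 unhappy
(1,2)B 2/4 ok
(1,3)B 4/5 ok
(1,4)B 4/5 ok
(1,5)B 4/4 ok
(1,6)B 2/2 ok
(2,2)B 2/5 ok
(2,3)A 1/6 unhappy
(2,4)B 4/6 ok
(2,5)B 5/6 ok
(3,2)A 2/3 ok
(3,5)A 1/5 unhappy
(3,6)B 2/4 ok
(4,2)A 4/4 ok
(4,5)A 1/4 unhappy
(4,6)B 2/4 ok
(5,1)A 3/4 ok
(5,2)A 4/5 ok
(5,3)A 3/3 ok
(5,5)B 2/4 ok
(6,1)B 1/4 unhappy
(6,2)A 3/5 ok
(6,5)B 1/4 unhappy
(6,6)A 1/3 unhappy
(7,1)B 1/2 ok
(7,4)A 0/1 unhappy
(7,6)A 1/2 ok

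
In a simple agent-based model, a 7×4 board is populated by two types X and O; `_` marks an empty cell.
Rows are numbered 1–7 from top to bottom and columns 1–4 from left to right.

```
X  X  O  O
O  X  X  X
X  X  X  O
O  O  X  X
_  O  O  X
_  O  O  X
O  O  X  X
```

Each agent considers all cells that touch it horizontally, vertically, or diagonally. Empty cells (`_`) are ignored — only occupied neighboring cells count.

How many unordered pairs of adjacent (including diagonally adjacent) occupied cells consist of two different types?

Scan each occupied cell's neighbors to the right and below (and the two forward diagonals) so each pair is counted once.
Row 1: X(1,1)–X(1,2)= X(1,1)–O(2,1)≠ X(1,1)–X(2,2)= X(1,2)–O(1,3)≠ X(1,2)–X(2,2)= X(1,2)–X(2,3)= X(1,2)–O(2,1)≠ O(1,3)–O(1,4)= O(1,3)–X(2,3)≠ O(1,3)–X(2,4)≠ O(1,3)–X(2,2)≠ O(1,4)–X(2,4)≠ O(1,4)–X(2,3)≠  → 8/13 unlike.
Row 2: O(2,1)–X(2,2)≠ O(2,1)–X(3,1)≠ O(2,1)–X(3,2)≠ X(2,2)–X(2,3)= X(2,2)–X(3,2)= X(2,2)–X(3,3)= X(2,2)–X(3,1)= X(2,3)–X(2,4)= X(2,3)–X(3,3)= X(2,3)–O(3,4)≠ X(2,3)–X(3,2)= X(2,4)–O(3,4)≠ X(2,4)–X(3,3)=  → 5/13 unlike.
Row 3: X(3,1)–X(3,2)= X(3,1)–O(4,1)≠ X(3,1)–O(4,2)≠ X(3,2)–X(3,3)= X(3,2)–O(4,2)≠ X(3,2)–X(4,3)= X(3,2)–O(4,1)≠ X(3,3)–O(3,4)≠ X(3,3)–X(4,3)= X(3,3)–X(4,4)= X(3,3)–O(4,2)≠ O(3,4)–X(4,4)≠ O(3,4)–X(4,3)≠  → 8/13 unlike.
Row 4: O(4,1)–O(4,2)= O(4,1)–O(5,2)= O(4,2)–X(4,3)≠ O(4,2)–O(5,2)= O(4,2)–O(5,3)= X(4,3)–X(4,4)= X(4,3)–O(5,3)≠ X(4,3)–X(5,4)= X(4,3)–O(5,2)≠ X(4,4)–X(5,4)= X(4,4)–O(5,3)≠  → 4/11 unlike.
Row 5: O(5,2)–O(5,3)= O(5,2)–O(6,2)= O(5,2)–O(6,3)= O(5,3)–X(5,4)≠ O(5,3)–O(6,3)= O(5,3)–X(6,4)≠ O(5,3)–O(6,2)= X(5,4)–X(6,4)= X(5,4)–O(6,3)≠  → 3/9 unlike.
Row 6: O(6,2)–O(6,3)= O(6,2)–O(7,2)= O(6,2)–X(7,3)≠ O(6,2)–O(7,1)= O(6,3)–X(6,4)≠ O(6,3)–X(7,3)≠ O(6,3)–X(7,4)≠ O(6,3)–O(7,2)= X(6,4)–X(7,4)= X(6,4)–X(7,3)=  → 4/10 unlike.
Row 7: O(7,1)–O(7,2)= O(7,2)–X(7,3)≠ X(7,3)–X(7,4)=  → 1/3 unlike.
Total adjacent occupied pairs: 72; unlike-type pairs: 33.

33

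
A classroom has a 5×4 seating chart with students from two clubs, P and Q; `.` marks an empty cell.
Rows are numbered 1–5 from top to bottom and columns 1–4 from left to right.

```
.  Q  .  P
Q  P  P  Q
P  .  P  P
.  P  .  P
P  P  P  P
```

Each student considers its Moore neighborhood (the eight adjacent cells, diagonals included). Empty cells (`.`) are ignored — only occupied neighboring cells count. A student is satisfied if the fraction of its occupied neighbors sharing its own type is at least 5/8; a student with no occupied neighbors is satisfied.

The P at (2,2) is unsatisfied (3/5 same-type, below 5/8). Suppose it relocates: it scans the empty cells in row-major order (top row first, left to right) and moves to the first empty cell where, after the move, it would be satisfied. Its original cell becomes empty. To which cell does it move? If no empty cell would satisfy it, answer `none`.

(3,2)

Vacating (2,2). Empty cells in order:
  (1,1): 0/2 same-type → still unsatisfied.
  (1,3): 2/4 same-type → still unsatisfied.
  (3,2): 4/5 same-type → satisfied — stop here.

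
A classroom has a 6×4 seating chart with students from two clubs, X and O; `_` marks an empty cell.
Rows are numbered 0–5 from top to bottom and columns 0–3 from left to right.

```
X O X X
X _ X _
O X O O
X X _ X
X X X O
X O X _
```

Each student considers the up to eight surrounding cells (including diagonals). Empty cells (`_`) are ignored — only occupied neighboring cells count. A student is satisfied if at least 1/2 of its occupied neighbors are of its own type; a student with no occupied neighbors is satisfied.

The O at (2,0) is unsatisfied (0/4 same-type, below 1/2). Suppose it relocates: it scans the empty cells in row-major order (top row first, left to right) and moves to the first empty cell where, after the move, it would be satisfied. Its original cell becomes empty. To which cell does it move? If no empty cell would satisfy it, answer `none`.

Vacating (2,0). Empty cells in order:
  (1,1): 2/7 same-type → still unsatisfied.
  (1,3): 2/5 same-type → still unsatisfied.
  (3,2): 3/8 same-type → still unsatisfied.
  (5,3): 1/3 same-type → still unsatisfied.

none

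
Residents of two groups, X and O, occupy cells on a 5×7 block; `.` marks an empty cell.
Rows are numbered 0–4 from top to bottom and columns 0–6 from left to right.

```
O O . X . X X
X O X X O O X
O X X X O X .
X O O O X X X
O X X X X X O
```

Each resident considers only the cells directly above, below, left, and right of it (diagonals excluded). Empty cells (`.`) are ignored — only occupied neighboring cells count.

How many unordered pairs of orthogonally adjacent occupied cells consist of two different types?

26

Scan each occupied cell's neighbors to the right and below so each pair is counted once.
From row 0: 2 unlike of 7 pairs (running 2/7).
From row 1: 7 unlike of 12 pairs (running 9/19).
From row 2: 8 unlike of 11 pairs (running 17/30).
From row 3: 7 unlike of 13 pairs (running 24/43).
From row 4: 2 unlike of 6 pairs (running 26/49).
Total adjacent occupied pairs: 49; unlike-type pairs: 26.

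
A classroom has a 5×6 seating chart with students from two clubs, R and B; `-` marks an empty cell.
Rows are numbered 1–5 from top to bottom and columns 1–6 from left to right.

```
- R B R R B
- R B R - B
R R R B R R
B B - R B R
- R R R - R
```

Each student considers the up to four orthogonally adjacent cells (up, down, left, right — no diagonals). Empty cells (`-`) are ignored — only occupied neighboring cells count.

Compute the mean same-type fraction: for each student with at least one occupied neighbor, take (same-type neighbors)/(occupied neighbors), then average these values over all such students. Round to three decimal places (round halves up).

0.507

(1,2)R 1/2
(1,3)B 1/3
(1,4)R 2/3
(1,5)R 1/2
(1,6)B 1/2
(2,2)R 2/3
(2,3)B 1/4
(2,4)R 1/3
(2,6)B 1/2
(3,1)R 1/2
(3,2)R 3/4
(3,3)R 1/3
(3,4)B 0/4
(3,5)R 1/3
(3,6)R 2/3
(4,1)B 1/2
(4,2)B 1/3
(4,4)R 1/3
(4,5)B 0/3
(4,6)R 2/3
(5,2)R 1/2
(5,3)R 2/2
(5,4)R 2/2
(5,6)R 1/1
Sum over 24 students: 1/2 + 1/3 + 2/3 + 1/2 + 1/2 + 2/3 + 1/4 + 1/3 + 1/2 + 1/2 + 3/4 + 1/3 + 0/4 + 1/3 + 2/3 + 1/2 + 1/3 + 1/3 + 0/3 + 2/3 + 1/2 + 2/2 + 2/2 + 1/1 = 73/6; mean = 73/6 ÷ 24 = 73/144 = 0.506944… → 0.507.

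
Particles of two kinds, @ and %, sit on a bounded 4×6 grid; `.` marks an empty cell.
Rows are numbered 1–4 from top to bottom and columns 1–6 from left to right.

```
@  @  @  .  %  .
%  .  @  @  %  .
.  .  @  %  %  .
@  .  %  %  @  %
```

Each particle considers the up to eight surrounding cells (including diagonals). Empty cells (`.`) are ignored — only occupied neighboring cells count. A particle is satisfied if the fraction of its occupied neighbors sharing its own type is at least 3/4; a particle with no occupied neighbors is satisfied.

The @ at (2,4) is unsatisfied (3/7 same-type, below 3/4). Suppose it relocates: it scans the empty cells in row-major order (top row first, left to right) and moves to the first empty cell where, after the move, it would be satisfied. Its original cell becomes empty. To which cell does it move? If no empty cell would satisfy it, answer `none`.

Vacating (2,4). Empty cells in order:
  (1,4): 2/4 same-type → still unsatisfied.
  (1,6): 0/2 same-type → still unsatisfied.
  (2,2): 5/6 same-type → satisfied — stop here.

(2,2)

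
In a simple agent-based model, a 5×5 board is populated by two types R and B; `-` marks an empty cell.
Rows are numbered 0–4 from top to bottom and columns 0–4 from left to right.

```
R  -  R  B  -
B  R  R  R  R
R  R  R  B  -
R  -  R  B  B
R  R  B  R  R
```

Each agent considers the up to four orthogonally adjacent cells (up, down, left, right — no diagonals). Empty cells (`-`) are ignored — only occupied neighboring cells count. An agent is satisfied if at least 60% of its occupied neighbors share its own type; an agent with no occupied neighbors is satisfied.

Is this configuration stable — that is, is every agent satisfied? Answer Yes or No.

No

(0,0)R 0/1 not
(0,2)R 1/2 not
(0,3)B 0/2 not
(1,0)B 0/3 not
(1,1)R 2/3 satisfied
(1,2)R 4/4 satisfied
(1,3)R 2/4 not
(1,4)R 1/1 satisfied
(2,0)R 2/3 satisfied
(2,1)R 3/3 satisfied
(2,2)R 3/4 satisfied
(2,3)B 1/3 not
(3,0)R 2/2 satisfied
(3,2)R 1/3 not
(3,3)B 2/4 not
(3,4)B 1/2 not
(4,0)R 2/2 satisfied
(4,1)R 1/2 not
(4,2)B 0/3 not
(4,3)R 1/3 not
(4,4)R 1/2 not
For instance (0,0) has only 0/1 same-type neighbors, below 3/5.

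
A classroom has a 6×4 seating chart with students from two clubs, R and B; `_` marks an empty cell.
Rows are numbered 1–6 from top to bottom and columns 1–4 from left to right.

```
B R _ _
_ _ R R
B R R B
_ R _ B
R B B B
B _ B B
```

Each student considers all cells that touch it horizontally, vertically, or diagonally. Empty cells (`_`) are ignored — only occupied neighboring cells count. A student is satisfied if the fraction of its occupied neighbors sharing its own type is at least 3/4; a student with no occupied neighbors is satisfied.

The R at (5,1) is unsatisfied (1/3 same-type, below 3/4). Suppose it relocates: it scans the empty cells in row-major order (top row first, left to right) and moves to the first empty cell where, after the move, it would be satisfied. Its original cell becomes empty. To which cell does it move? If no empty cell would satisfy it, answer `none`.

(1,3)

Vacating (5,1). Empty cells in order:
  (1,3): 3/3 same-type → satisfied — stop here.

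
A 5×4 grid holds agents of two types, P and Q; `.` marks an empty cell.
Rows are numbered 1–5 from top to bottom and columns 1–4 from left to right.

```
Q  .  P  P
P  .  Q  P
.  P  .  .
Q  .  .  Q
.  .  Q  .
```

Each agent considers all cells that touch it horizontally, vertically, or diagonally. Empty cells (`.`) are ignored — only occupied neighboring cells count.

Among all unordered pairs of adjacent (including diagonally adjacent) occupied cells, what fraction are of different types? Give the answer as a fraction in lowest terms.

6/11

Scan each occupied cell's neighbors to the right and below (and the two forward diagonals) so each pair is counted once.
Row 1: Q(1,1)–P(2,1)≠ P(1,3)–P(1,4)= P(1,3)–Q(2,3)≠ P(1,3)–P(2,4)= P(1,4)–P(2,4)= P(1,4)–Q(2,3)≠  → 3/6 unlike.
Row 2: P(2,1)–P(3,2)= Q(2,3)–P(2,4)≠ Q(2,3)–P(3,2)≠  → 2/3 unlike.
Row 3: P(3,2)–Q(4,1)≠  → 1/1 unlike.
Row 4: Q(4,4)–Q(5,3)=  → 0/1 unlike.
Total adjacent occupied pairs: 11; unlike-type pairs: 6.
6/11 is already in lowest terms.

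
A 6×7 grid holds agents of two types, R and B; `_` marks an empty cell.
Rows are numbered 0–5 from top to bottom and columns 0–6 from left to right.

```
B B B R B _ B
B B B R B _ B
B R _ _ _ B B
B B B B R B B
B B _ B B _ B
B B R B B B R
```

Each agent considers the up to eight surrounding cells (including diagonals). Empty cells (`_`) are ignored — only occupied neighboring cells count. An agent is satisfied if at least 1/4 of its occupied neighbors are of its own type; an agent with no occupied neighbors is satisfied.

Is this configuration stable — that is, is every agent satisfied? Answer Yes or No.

No

(0,0)B 3/3 satisfied
(0,1)B 5/5 satisfied
(0,2)B 3/5 satisfied
(0,3)R 1/5 not
(0,4)B 1/3 satisfied
(0,6)B 1/1 satisfied
(1,0)B 4/5 satisfied
(1,1)B 6/7 satisfied
(1,2)B 3/6 satisfied
(1,3)R 1/5 not
(1,4)B 2/4 satisfied
(1,6)B 3/3 satisfied
(2,0)B 4/5 satisfied
(2,1)R 0/7 not
(2,5)B 5/6 satisfied
(2,6)B 4/4 satisfied
(3,0)B 4/5 satisfied
(3,1)B 5/6 satisfied
(3,2)B 4/5 satisfied
(3,3)B 3/4 satisfied
(3,4)R 0/5 not
(3,5)B 5/6 satisfied
(3,6)B 4/4 satisfied
(4,0)B 5/5 satisfied
(4,1)B 6/7 satisfied
(4,3)B 5/7 satisfied
(4,4)B 6/7 satisfied
(4,6)B 3/4 satisfied
(5,0)B 3/3 satisfied
(5,1)B 3/4 satisfied
(5,2)R 0/4 not
(5,3)B 3/4 satisfied
(5,4)B 4/4 satisfied
(5,5)B 3/4 satisfied
(5,6)R 0/2 not
For instance (0,3) has only 1/5 same-type neighbors, below 1/4.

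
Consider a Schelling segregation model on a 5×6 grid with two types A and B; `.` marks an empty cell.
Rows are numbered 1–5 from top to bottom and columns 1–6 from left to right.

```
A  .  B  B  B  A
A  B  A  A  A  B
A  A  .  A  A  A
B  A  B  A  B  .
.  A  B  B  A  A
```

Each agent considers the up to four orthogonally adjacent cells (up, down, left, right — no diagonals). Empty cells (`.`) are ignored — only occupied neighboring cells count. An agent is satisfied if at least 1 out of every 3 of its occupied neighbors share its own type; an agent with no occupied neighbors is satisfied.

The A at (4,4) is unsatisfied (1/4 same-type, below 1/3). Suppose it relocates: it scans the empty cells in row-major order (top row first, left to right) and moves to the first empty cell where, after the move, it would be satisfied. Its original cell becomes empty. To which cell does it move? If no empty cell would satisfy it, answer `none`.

(1,2)

Vacating (4,4). Empty cells in order:
  (1,2): 1/3 same-type → satisfied — stop here.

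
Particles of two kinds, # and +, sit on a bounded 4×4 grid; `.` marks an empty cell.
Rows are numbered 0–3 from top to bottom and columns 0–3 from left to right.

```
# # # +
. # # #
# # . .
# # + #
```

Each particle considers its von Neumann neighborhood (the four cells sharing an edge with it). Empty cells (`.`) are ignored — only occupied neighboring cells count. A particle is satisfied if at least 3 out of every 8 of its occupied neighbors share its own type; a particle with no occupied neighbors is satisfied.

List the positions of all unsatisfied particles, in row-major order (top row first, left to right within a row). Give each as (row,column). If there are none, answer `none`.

(0,0)# 1/1 satisfied
(0,1)# 3/3 satisfied
(0,2)# 2/3 satisfied
(0,3)+ 0/2 not
(1,1)# 3/3 satisfied
(1,2)# 3/3 satisfied
(1,3)# 1/2 satisfied
(2,0)# 2/2 satisfied
(2,1)# 3/3 satisfied
(3,0)# 2/2 satisfied
(3,1)# 2/3 satisfied
(3,2)+ 0/2 not
(3,3)# 0/1 not

(0,3), (3,2), (3,3)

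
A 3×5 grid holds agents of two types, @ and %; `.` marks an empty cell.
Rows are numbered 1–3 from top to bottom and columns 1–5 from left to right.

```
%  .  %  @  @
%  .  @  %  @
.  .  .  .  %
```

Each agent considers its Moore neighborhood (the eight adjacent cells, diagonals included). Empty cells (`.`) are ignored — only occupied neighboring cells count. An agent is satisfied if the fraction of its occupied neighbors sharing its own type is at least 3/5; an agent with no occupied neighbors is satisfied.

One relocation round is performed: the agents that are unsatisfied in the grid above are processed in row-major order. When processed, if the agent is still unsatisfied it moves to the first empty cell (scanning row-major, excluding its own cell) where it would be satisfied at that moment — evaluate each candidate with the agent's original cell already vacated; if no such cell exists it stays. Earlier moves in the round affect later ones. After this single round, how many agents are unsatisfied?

1

Initially unsatisfied (in order): (1,3), (2,3), (2,4), (2,5), (3,5).
  (1,3) → (1,2).
  (2,3): no empty cell satisfies it; stays.
  (2,4) → (2,2).
  (2,5): now satisfied by earlier moves; stays.
  (3,5) → (3,1).
Resulting grid:
% % . @ @
% % @ . @
% . . . .
Unsatisfied now: (2,3).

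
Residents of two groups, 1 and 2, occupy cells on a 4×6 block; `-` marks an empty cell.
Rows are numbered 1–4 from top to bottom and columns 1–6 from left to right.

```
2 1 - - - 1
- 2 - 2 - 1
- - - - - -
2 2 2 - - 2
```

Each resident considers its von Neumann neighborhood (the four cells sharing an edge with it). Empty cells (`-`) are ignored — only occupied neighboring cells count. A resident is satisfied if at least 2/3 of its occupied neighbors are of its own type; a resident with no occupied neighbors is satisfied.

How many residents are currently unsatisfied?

3

Row 1: (1,1)2 0/1 not · (1,2)1 0/2 not · (1,6)1 1/1 satisfied
Row 2: (2,2)2 0/1 not · (2,4)2 0/0 satisfied · (2,6)1 1/1 satisfied
Row 4: (4,1)2 1/1 satisfied · (4,2)2 2/2 satisfied · (4,3)2 1/1 satisfied · (4,6)2 0/0 satisfied
Unsatisfied: (1,1), (1,2), (2,2) — 3 in total.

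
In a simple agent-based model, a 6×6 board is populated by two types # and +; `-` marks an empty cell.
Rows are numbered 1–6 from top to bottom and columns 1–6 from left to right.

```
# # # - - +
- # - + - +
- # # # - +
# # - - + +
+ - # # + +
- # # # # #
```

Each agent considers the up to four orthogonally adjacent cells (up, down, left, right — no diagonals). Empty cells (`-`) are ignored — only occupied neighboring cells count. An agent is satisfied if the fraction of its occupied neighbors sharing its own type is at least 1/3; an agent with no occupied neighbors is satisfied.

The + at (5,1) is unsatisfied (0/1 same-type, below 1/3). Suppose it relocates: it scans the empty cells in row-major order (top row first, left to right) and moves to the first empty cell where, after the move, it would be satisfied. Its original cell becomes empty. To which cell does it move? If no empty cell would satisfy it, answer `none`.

(1,4)

Vacating (5,1). Empty cells in order:
  (1,4): 1/2 same-type → satisfied — stop here.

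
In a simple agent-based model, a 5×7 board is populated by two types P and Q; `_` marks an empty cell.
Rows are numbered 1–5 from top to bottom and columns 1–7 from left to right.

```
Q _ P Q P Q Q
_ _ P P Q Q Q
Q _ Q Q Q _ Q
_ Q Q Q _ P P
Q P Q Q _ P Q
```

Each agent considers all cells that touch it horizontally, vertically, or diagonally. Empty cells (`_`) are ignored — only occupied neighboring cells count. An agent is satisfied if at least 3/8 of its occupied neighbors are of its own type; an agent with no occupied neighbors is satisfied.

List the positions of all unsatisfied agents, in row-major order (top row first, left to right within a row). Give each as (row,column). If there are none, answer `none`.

Row 1: (1,1)Q 0/0 ✓ · (1,3)P 2/3 ✓ · (1,4)Q 1/5 ✗ · (1,5)P 1/5 ✗ · (1,6)Q 4/5 ✓ · (1,7)Q 3/3 ✓
Row 2: (2,3)P 2/5 ✓ · (2,4)P 3/8 ✓ · (2,5)Q 5/7 ✓ · (2,6)Q 6/7 ✓ · (2,7)Q 4/4 ✓
Row 3: (3,1)Q 1/1 ✓ · (3,3)Q 4/6 ✓ · (3,4)Q 5/7 ✓ · (3,5)Q 4/6 ✓ · (3,7)Q 2/4 ✓
Row 4: (4,2)Q 5/6 ✓ · (4,3)Q 6/7 ✓ · (4,4)Q 6/6 ✓ · (4,6)P 2/5 ✓ · (4,7)P 2/4 ✓
Row 5: (5,1)Q 1/2 ✓ · (5,2)P 0/4 ✗ · (5,3)Q 4/5 ✓ · (5,4)Q 3/3 ✓ · (5,6)P 2/3 ✓ · (5,7)Q 0/3 ✗

(1,4), (1,5), (5,2), (5,7)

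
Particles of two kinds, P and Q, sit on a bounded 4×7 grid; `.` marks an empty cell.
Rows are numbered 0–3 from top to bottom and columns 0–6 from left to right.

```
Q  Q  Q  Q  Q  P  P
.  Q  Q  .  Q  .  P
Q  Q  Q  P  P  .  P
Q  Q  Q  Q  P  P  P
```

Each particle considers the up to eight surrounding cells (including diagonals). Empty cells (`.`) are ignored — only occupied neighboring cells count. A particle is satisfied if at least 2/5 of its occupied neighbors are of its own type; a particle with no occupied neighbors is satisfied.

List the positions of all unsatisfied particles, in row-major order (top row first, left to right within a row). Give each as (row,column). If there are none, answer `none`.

Row 0: (0,0)Q 2/2 ✓ · (0,1)Q 4/4 ✓ · (0,2)Q 4/4 ✓ · (0,3)Q 4/4 ✓ · (0,4)Q 2/3 ✓ · (0,5)P 2/4 ✓ · (0,6)P 2/2 ✓
Row 1: (1,1)Q 7/7 ✓ · (1,2)Q 6/7 ✓ · (1,4)Q 2/5 ✓ · (1,6)P 3/3 ✓
Row 2: (2,0)Q 4/4 ✓ · (2,1)Q 7/7 ✓ · (2,2)Q 6/7 ✓ · (2,3)P 2/7 ✗ · (2,4)P 3/5 ✓ · (2,6)P 3/3 ✓
Row 3: (3,0)Q 3/3 ✓ · (3,1)Q 5/5 ✓ · (3,2)Q 4/5 ✓ · (3,3)Q 2/5 ✓ · (3,4)P 3/4 ✓ · (3,5)P 4/4 ✓ · (3,6)P 2/2 ✓

(2,3)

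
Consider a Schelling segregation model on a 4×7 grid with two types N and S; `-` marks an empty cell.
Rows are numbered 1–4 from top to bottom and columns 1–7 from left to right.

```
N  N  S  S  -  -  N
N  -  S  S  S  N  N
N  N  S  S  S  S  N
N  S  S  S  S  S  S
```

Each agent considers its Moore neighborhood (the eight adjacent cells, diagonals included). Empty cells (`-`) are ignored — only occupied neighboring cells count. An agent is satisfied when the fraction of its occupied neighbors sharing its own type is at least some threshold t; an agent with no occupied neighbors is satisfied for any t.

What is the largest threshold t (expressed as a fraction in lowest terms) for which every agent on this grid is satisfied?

2/5

Row 1: (1,1)N 2/2 · (1,2)N 2/4 · (1,3)S 3/4 · (1,4)S 4/4 · (1,7)N 2/2
Row 2: (2,1)N 4/4 · (2,3)S 5/7 · (2,4)S 7/7 · (2,5)S 5/6 · (2,6)N 3/6 · (2,7)N 3/4
Row 3: (3,1)N 3/4 · (3,2)N 3/7 · (3,3)S 6/7 · (3,4)S 8/8 · (3,5)S 7/8 · (3,6)S 5/8 · (3,7)N 2/5
Row 4: (4,1)N 2/3 · (4,2)S 2/5 · (4,3)S 4/5 · (4,4)S 5/5 · (4,5)S 5/5 · (4,6)S 4/5 · (4,7)S 2/3
The smallest same-type fraction is 2/5 at (3,7), which reduces to 2/5. Any threshold above that leaves this agent unsatisfied.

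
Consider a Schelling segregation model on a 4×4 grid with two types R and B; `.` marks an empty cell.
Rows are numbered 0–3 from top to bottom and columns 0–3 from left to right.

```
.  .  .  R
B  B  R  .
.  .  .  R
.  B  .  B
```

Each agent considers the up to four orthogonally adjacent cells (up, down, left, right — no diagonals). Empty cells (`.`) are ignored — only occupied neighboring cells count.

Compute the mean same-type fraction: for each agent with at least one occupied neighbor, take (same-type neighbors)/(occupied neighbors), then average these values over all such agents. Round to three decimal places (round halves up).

0.300

(0,3)R — no occupied neighbors
(1,0)B 1/1
(1,1)B 1/2
(1,2)R 0/1
(2,3)R 0/1
(3,1)B — no occupied neighbors
(3,3)B 0/1
Sum over 5 agents: 1/1 + 1/2 + 0/1 + 0/1 + 0/1 = 3/2; mean = 3/2 ÷ 5 = 3/10 = 0.3 → 0.300.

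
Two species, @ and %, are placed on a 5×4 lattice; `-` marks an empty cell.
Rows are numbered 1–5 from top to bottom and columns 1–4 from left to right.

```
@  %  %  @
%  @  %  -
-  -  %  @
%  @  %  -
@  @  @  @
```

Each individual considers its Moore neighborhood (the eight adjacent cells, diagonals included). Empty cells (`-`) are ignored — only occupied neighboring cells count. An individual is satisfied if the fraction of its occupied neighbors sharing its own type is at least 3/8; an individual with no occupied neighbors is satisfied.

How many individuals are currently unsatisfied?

7

(1,1)@ 1/3 unhappy
(1,2)% 3/5 ok
(1,3)% 2/4 ok
(1,4)@ 0/2 unhappy
(2,1)% 1/3 unhappy
(2,2)@ 1/6 unhappy
(2,3)% 3/6 ok
(3,3)% 2/5 ok
(3,4)@ 0/3 unhappy
(4,1)% 0/3 unhappy
(4,2)@ 3/6 ok
(4,3)% 1/6 unhappy
(5,1)@ 2/3 ok
(5,2)@ 3/5 ok
(5,3)@ 3/4 ok
(5,4)@ 1/2 ok
Unsatisfied: (1,1), (1,4), (2,1), (2,2), (3,4), (4,1), (4,3) — 7 in total.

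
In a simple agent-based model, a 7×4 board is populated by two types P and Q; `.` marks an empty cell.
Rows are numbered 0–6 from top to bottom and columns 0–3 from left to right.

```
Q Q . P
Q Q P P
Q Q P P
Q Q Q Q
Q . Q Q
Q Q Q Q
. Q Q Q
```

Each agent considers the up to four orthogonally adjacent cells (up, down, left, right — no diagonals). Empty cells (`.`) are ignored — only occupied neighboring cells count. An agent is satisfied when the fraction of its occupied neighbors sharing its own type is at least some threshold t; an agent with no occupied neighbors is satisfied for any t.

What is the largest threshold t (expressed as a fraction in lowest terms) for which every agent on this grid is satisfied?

1/2

(0,0)Q 2/2
(0,1)Q 2/2
(0,3)P 1/1
(1,0)Q 3/3
(1,1)Q 3/4
(1,2)P 2/3
(1,3)P 3/3
(2,0)Q 3/3
(2,1)Q 3/4
(2,2)P 2/4
(2,3)P 2/3
(3,0)Q 3/3
(3,1)Q 3/3
(3,2)Q 3/4
(3,3)Q 2/3
(4,0)Q 2/2
(4,2)Q 3/3
(4,3)Q 3/3
(5,0)Q 2/2
(5,1)Q 3/3
(5,2)Q 4/4
(5,3)Q 3/3
(6,1)Q 2/2
(6,2)Q 3/3
(6,3)Q 2/2
The smallest same-type fraction is 2/4 at (2,2), which reduces to 1/2. Any threshold above that leaves this agent unsatisfied.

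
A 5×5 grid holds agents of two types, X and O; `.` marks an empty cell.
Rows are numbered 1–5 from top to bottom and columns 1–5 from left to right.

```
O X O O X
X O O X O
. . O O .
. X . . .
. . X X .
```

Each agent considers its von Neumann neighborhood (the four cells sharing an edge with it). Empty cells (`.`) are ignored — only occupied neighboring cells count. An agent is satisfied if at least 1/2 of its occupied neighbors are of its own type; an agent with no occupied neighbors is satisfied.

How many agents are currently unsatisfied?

8

Row 1: (1,1)O 0/2 not · (1,2)X 0/3 not · (1,3)O 2/3 satisfied · (1,4)O 1/3 not · (1,5)X 0/2 not
Row 2: (2,1)X 0/2 not · (2,2)O 1/3 not · (2,3)O 3/4 satisfied · (2,4)X 0/4 not · (2,5)O 0/2 not
Row 3: (3,3)O 2/2 satisfied · (3,4)O 1/2 satisfied
Row 4: (4,2)X 0/0 satisfied
Row 5: (5,3)X 1/1 satisfied · (5,4)X 1/1 satisfied
Unsatisfied: (1,1), (1,2), (1,4), (1,5), (2,1), (2,2), (2,4), (2,5) — 8 in total.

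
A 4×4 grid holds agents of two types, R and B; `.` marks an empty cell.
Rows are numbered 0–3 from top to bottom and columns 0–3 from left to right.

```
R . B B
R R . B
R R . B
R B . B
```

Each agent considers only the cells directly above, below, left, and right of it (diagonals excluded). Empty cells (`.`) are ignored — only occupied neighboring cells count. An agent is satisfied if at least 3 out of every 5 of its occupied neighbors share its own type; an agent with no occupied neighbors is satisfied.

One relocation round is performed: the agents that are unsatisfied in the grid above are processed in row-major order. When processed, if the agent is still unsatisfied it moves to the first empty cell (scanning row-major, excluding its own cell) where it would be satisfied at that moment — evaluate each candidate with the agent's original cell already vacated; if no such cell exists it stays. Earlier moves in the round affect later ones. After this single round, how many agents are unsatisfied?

0

Initially unsatisfied (in order): (3,0), (3,1).
  (3,0) → (0,1).
  (3,1) → (1,2).
Resulting grid:
R R B B
R R B B
R R . B
. . . B
All satisfied now.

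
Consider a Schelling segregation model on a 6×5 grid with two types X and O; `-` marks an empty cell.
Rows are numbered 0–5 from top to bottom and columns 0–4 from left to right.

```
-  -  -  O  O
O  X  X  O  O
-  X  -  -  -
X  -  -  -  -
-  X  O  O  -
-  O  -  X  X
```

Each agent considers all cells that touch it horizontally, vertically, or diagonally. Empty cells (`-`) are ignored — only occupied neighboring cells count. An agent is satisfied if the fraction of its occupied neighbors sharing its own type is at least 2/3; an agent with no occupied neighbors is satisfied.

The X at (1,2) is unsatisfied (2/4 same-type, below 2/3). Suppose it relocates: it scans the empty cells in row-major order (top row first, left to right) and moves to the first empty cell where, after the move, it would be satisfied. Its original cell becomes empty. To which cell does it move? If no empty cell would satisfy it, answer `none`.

Vacating (1,2). Empty cells in order:
  (0,0): 1/2 same-type → still unsatisfied.
  (0,1): 1/2 same-type → still unsatisfied.
  (0,2): 1/3 same-type → still unsatisfied.
  (2,0): 3/4 same-type → satisfied — stop here.

(2,0)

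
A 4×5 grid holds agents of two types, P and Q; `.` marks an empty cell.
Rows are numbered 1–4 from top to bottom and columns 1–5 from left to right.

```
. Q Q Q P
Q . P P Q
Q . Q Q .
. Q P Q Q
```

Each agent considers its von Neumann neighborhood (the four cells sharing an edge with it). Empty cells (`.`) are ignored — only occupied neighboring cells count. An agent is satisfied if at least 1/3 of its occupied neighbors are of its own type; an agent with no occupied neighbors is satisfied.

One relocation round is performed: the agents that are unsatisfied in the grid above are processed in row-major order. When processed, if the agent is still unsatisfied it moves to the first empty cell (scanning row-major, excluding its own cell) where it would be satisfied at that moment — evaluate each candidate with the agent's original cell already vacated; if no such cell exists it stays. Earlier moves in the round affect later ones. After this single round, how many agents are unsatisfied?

0

Initially unsatisfied (in order): (1,5), (2,4), (2,5), (4,2), (4,3).
  (1,5) → (2,2).
  (2,4): no empty cell satisfies it; stays.
  (2,5) → (1,1).
  (4,2) → (1,5).
  (4,3) → (2,5).
Resulting grid:
Q Q Q Q Q
Q P P P P
Q . Q Q .
. . . Q Q
All satisfied now.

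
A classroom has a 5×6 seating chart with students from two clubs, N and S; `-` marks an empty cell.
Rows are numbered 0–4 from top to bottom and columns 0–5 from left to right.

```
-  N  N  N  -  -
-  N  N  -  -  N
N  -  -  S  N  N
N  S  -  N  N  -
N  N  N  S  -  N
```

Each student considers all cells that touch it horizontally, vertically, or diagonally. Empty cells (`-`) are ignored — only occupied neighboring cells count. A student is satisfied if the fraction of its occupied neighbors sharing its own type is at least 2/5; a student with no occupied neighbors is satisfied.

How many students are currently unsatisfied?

3

Row 0: (0,1)N 3/3 ok · (0,2)N 4/4 ok · (0,3)N 2/2 ok
Row 1: (1,1)N 4/4 ok · (1,2)N 4/5 ok · (1,5)N 2/2 ok
Row 2: (2,0)N 2/3 ok · (2,3)S 0/4 unhappy · (2,4)N 4/5 ok · (2,5)N 3/3 ok
Row 3: (3,0)N 3/4 ok · (3,1)S 0/5 unhappy · (3,3)N 3/5 ok · (3,4)N 4/6 ok
Row 4: (4,0)N 2/3 ok · (4,1)N 3/4 ok · (4,2)N 2/4 ok · (4,3)S 0/3 unhappy · (4,5)N 1/1 ok
Unsatisfied: (2,3), (3,1), (4,3) — 3 in total.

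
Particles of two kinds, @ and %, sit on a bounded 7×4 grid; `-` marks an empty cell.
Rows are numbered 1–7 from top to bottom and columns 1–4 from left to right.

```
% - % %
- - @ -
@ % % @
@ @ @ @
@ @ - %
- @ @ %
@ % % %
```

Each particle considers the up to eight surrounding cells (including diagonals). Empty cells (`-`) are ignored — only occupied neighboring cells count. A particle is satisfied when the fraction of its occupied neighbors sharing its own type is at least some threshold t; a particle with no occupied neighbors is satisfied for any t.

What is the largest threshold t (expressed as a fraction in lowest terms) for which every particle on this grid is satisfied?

1/6

Row 1: (1,1)% — no occupied neighbors · (1,3)% 1/2 · (1,4)% 1/2
Row 2: (2,3)@ 1/5
Row 3: (3,1)@ 2/3 · (3,2)% 1/6 · (3,3)% 1/6 · (3,4)@ 3/4
Row 4: (4,1)@ 4/5 · (4,2)@ 5/7 · (4,3)@ 4/7 · (4,4)@ 2/4
Row 5: (5,1)@ 4/4 · (5,2)@ 6/6 · (5,4)% 1/4
Row 6: (6,2)@ 4/6 · (6,3)@ 2/7 · (6,4)% 3/4
Row 7: (7,1)@ 1/2 · (7,2)% 1/4 · (7,3)% 3/5 · (7,4)% 2/3
The smallest same-type fraction is 1/6 at (3,2), which reduces to 1/6. Any threshold above that leaves this particle unsatisfied.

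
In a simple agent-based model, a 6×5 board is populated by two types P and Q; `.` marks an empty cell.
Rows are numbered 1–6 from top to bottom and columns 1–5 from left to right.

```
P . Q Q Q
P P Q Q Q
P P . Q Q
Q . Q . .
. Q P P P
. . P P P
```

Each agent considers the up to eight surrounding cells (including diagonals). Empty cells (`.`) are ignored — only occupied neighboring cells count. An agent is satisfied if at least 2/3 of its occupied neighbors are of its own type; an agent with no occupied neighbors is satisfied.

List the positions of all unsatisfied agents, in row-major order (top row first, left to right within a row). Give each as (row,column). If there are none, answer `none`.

(3,2), (4,1), (4,3), (5,2), (5,3)

(1,1)P 2/2 ok
(1,3)Q 3/4 ok
(1,4)Q 5/5 ok
(1,5)Q 3/3 ok
(2,1)P 4/4 ok
(2,2)P 4/6 ok
(2,3)Q 4/6 ok
(2,4)Q 7/7 ok
(2,5)Q 5/5 ok
(3,1)P 3/4 ok
(3,2)P 3/6 unhappy
(3,4)Q 5/5 ok
(3,5)Q 3/3 ok
(4,1)Q 1/3 unhappy
(4,3)Q 2/5 unhappy
(5,2)Q 2/4 unhappy
(5,3)P 3/5 unhappy
(5,4)P 5/6 ok
(5,5)P 3/3 ok
(6,3)P 3/4 ok
(6,4)P 5/5 ok
(6,5)P 3/3 ok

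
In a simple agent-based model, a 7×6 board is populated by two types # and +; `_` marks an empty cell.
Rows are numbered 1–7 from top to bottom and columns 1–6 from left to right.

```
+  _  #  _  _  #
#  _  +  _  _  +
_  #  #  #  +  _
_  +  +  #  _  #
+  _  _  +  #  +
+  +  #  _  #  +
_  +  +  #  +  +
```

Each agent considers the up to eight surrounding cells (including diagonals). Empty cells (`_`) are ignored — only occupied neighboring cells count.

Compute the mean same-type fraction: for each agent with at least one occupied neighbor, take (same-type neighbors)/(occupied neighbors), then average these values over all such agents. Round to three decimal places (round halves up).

0.427

(1,1)+ 0/1
(1,3)# 0/1
(1,6)# 0/1
(2,1)# 1/2
(2,3)+ 0/4
(2,6)+ 1/2
(3,2)# 2/5
(3,3)# 3/6
(3,4)# 2/5
(3,5)+ 1/4
(4,2)+ 2/4
(4,3)+ 2/6
(4,4)# 3/6
(4,6)# 1/3
(5,1)+ 3/3
(5,4)+ 1/5
(5,5)# 3/6
(5,6)+ 1/4
(6,1)+ 3/3
(6,2)+ 4/5
(6,3)# 1/5
(6,5)# 2/7
(6,6)+ 3/5
(7,2)+ 3/4
(7,3)+ 2/4
(7,4)# 2/4
(7,5)+ 2/4
(7,6)+ 2/3
Sum over 28 agents: 0/1 + 0/1 + 0/1 + 1/2 + 0/4 + 1/2 + 2/5 + 3/6 + 2/5 + 1/4 + 2/4 + 2/6 + 3/6 + 1/3 + 3/3 + 1/5 + 3/6 + 1/4 + 3/3 + 4/5 + 1/5 + 2/7 + 3/5 + 3/4 + 2/4 + 2/4 + 2/4 + 2/3 = 5027/420; mean = 5027/420 ÷ 28 = 5027/11760 = 0.427465… → 0.427.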